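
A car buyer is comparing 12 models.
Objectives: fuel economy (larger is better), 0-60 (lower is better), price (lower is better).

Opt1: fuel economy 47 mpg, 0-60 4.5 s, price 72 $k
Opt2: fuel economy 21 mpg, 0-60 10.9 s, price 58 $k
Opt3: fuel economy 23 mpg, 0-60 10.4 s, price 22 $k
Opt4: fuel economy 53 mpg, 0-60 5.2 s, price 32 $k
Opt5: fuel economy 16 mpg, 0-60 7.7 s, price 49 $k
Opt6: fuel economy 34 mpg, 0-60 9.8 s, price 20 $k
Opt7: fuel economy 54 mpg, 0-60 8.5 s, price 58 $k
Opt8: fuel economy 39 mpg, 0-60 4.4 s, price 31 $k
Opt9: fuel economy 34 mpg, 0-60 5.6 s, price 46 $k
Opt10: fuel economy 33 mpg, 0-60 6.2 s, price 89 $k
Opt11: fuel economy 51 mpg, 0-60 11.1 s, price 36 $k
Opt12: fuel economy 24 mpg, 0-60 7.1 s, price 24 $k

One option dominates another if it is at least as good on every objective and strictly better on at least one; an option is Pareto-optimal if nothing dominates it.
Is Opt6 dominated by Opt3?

No

Opt3 vs Opt6: Opt3 is worse on fuel economy (23 vs 34), so it does not dominate Opt6.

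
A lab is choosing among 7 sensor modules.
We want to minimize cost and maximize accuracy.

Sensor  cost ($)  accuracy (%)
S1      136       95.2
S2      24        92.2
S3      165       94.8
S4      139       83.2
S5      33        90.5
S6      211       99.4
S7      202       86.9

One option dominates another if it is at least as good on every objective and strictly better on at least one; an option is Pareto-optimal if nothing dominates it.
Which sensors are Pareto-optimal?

S1, S2, S6

S1: not dominated.
S2: not dominated (best cost).
S3: dominated by S1 (cost 136≤165, accuracy 95.2≥94.8).
S4: dominated by S1 (cost 136≤139, accuracy 95.2≥83.2).
S5: dominated by S2 (cost 24≤33, accuracy 92.2≥90.5).
S6: not dominated (best accuracy).
S7: dominated by S1 (cost 136≤202, accuracy 95.2≥86.9).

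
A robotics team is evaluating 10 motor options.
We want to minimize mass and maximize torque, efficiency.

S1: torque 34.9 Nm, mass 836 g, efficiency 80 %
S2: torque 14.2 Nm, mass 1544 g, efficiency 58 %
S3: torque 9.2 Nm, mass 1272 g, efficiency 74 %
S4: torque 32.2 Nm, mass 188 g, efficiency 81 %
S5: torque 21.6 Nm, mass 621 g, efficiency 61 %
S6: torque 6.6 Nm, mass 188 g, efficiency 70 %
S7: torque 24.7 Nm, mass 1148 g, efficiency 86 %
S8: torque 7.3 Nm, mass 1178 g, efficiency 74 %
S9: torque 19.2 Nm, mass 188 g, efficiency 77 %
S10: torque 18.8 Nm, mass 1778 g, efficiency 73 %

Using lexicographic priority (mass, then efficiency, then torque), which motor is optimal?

S4

First minimize mass: best is 188, kept {S4, S6, S9}.
Then maximize efficiency: best is 81, kept {S4}.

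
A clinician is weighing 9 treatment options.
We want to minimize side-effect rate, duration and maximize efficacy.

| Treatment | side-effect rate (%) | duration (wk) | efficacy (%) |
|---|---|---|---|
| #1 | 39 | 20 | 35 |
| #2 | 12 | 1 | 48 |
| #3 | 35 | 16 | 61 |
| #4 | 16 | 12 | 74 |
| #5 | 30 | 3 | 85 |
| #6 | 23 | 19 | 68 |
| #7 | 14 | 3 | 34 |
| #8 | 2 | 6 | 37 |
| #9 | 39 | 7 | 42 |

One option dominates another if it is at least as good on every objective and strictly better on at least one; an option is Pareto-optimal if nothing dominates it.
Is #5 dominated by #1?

#1 vs #5: #1 is worse on side-effect rate (39 vs 30), so it does not dominate #5.

No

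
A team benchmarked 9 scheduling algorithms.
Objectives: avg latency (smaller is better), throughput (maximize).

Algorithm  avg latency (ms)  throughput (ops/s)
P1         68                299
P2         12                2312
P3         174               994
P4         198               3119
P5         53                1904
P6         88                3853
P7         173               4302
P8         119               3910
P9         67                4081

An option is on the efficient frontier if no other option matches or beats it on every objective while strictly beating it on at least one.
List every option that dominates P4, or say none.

P6, P7, P8, P9

P6: avg latency 88≤198, throughput 3853≥3119 — dominates P4.
P7: avg latency 173≤198, throughput 4302≥3119 — dominates P4.
P8: avg latency 119≤198, throughput 3910≥3119 — dominates P4.
P9: avg latency 67≤198, throughput 4081≥3119 — dominates P4.
Others (P1, P2, P3, P5) are each worse than P4 on at least one objective.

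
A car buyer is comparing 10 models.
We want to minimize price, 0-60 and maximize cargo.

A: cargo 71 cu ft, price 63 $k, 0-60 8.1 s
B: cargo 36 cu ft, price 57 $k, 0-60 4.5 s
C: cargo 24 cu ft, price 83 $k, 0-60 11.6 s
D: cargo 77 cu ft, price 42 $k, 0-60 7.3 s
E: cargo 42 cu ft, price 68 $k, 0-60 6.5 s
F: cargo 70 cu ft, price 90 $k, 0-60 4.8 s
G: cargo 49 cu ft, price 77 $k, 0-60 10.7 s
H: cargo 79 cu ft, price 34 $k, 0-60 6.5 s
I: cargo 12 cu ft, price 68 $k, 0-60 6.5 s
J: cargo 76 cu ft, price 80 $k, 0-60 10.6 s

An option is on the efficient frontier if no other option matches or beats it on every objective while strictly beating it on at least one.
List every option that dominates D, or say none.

H: cargo 79≥77, price 34≤42, 0-60 6.5≤7.3 — dominates D.
Others (A, B, C, E, F, G, I, J) are each worse than D on at least one objective.

H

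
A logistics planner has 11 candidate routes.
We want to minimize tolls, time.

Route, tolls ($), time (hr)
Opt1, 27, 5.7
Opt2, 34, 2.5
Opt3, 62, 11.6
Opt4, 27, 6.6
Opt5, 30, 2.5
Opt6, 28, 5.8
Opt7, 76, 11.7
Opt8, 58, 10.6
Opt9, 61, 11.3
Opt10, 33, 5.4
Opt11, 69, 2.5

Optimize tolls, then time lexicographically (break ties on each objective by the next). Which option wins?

First minimize tolls: best is 27, kept {Opt1, Opt4}.
Then minimize time: best is 5.7, kept {Opt1}.

Opt1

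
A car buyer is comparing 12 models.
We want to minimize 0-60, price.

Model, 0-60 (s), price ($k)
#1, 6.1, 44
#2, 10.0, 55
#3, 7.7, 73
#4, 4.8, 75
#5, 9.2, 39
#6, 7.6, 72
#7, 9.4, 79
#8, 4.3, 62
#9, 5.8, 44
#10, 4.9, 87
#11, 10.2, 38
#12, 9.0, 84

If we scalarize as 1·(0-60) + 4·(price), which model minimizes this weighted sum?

#1: 1·6.1 + 4·44 = 182.1
#2: 1·10.0 + 4·55 = 230.0
#3: 1·7.7 + 4·73 = 299.7
#4: 1·4.8 + 4·75 = 304.8
#5: 1·9.2 + 4·39 = 165.2
#6: 1·7.6 + 4·72 = 295.6
#7: 1·9.4 + 4·79 = 325.4
#8: 1·4.3 + 4·62 = 252.3
#9: 1·5.8 + 4·44 = 181.8
#10: 1·4.9 + 4·87 = 352.9
#11: 1·10.2 + 4·38 = 162.2
#12: 1·9.0 + 4·84 = 345.0
Lowest: #11 at 162.2.

#11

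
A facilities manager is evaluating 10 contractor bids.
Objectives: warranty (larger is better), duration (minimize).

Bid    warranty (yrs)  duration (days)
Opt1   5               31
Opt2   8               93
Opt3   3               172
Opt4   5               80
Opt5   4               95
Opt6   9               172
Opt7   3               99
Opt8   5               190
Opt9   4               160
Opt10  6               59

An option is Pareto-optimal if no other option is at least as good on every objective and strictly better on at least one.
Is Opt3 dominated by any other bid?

Yes

Opt1 vs Opt3: warranty 5≥3, duration 31≤172 — Opt1 is at least as good on every objective and strictly better on at least one, so Opt1 dominates Opt3.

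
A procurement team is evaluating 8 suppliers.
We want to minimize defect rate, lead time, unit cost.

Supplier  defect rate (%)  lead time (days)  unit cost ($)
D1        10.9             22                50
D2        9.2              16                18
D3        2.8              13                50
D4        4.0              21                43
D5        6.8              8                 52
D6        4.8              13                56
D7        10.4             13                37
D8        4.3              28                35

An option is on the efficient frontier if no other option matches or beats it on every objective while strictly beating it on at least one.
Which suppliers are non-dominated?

D2, D3, D4, D5, D7, D8

D1: dominated by D2 (defect rate 9.2≤10.9, lead time 16≤22, unit cost 18≤50).
D2: not dominated (best unit cost).
D3: not dominated (best defect rate).
D4: not dominated.
D5: not dominated (best lead time).
D6: dominated by D3 (defect rate 2.8≤4.8, lead time 13≤13, unit cost 50≤56).
D7: not dominated.
D8: not dominated.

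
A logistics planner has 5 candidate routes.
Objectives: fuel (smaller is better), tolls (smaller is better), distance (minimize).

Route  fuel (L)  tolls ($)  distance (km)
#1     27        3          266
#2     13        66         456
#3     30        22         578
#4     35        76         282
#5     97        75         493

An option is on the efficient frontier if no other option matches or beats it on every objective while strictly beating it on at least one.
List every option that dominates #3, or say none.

#1

#1: fuel 27≤30, tolls 3≤22, distance 266≤578 — dominates #3.
Others (#2, #4, #5) are each worse than #3 on at least one objective.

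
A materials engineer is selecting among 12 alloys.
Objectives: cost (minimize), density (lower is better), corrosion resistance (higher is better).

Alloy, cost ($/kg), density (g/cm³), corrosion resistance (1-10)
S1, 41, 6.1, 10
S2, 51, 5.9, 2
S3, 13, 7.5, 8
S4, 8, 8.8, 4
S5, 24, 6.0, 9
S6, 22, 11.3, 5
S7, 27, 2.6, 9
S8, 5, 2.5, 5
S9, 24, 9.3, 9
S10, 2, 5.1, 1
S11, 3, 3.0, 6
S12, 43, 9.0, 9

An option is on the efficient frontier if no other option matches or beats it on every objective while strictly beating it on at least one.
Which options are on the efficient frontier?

S1, S3, S5, S7, S8, S10, S11

S1: not dominated (best corrosion resistance).
S2: dominated by S7 (cost 27≤51, density 2.6≤5.9, corrosion resistance 9≥2).
S3: not dominated.
S4: dominated by S8 (cost 5≤8, density 2.5≤8.8, corrosion resistance 5≥4).
S5: not dominated.
S6: dominated by S3 (cost 13≤22, density 7.5≤11.3, corrosion resistance 8≥5).
S7: not dominated.
S8: not dominated (best density).
S9: dominated by S5 (cost 24≤24, density 6.0≤9.3, corrosion resistance 9≥9).
S10: not dominated (best cost).
S11: not dominated.
S12: dominated by S1 (cost 41≤43, density 6.1≤9.0, corrosion resistance 10≥9).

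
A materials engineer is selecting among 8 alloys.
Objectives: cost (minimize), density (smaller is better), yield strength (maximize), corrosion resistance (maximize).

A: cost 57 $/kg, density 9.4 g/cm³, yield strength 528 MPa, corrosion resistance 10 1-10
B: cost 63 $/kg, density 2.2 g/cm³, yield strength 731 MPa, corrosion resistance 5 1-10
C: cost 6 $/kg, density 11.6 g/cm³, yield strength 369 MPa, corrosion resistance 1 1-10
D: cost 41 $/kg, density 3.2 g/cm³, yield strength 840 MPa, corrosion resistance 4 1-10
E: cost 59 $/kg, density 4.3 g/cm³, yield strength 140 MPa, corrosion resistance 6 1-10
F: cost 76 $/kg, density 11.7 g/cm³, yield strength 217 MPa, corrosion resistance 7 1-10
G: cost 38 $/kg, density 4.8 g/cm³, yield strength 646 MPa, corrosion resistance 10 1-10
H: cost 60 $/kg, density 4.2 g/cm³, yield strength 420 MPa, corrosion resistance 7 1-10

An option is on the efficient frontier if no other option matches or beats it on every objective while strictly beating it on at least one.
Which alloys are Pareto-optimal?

A: dominated by G (cost 38≤57, density 4.8≤9.4, yield strength 646≥528, corrosion resistance 10≥10).
B: not dominated (best density).
C: not dominated (best cost).
D: not dominated (best yield strength).
E: not dominated.
F: dominated by A (cost 57≤76, density 9.4≤11.7, yield strength 528≥217, corrosion resistance 10≥7).
G: not dominated.
H: not dominated.

B, C, D, E, G, H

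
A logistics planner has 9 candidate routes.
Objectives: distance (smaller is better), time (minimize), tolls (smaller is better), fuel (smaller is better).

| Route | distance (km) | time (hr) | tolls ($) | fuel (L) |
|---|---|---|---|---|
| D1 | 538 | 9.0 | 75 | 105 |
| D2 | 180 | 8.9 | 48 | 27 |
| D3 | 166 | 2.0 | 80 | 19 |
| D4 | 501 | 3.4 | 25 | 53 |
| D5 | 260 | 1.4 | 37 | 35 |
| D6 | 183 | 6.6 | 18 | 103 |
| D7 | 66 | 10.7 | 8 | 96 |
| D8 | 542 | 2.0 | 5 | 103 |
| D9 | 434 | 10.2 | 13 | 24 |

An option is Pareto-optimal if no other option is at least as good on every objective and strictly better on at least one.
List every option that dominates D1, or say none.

D2: distance 180≤538, time 8.9≤9.0, tolls 48≤75, fuel 27≤105 — dominates D1.
D4: distance 501≤538, time 3.4≤9.0, tolls 25≤75, fuel 53≤105 — dominates D1.
D5: distance 260≤538, time 1.4≤9.0, tolls 37≤75, fuel 35≤105 — dominates D1.
D6: distance 183≤538, time 6.6≤9.0, tolls 18≤75, fuel 103≤105 — dominates D1.
Others (D3, D7, D8, D9) are each worse than D1 on at least one objective.

D2, D4, D5, D6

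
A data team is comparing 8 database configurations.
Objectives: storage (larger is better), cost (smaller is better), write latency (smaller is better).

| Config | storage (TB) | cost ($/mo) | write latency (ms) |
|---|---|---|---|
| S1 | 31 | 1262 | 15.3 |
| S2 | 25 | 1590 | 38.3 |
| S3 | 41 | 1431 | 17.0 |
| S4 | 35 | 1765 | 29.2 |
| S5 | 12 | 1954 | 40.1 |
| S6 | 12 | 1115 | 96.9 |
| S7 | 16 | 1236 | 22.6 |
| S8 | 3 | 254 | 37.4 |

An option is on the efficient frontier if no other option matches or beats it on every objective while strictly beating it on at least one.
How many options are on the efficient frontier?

S1: not dominated (best write latency).
S2: dominated by S1 (storage 31≥25, cost 1262≤1590, write latency 15.3≤38.3).
S3: not dominated (best storage).
S4: dominated by S3 (storage 41≥35, cost 1431≤1765, write latency 17.0≤29.2).
S5: dominated by S1 (storage 31≥12, cost 1262≤1954, write latency 15.3≤40.1).
S6: not dominated.
S7: not dominated.
S8: not dominated (best cost).
Pareto-optimal: S1, S3, S6, S7, S8 → 5.

5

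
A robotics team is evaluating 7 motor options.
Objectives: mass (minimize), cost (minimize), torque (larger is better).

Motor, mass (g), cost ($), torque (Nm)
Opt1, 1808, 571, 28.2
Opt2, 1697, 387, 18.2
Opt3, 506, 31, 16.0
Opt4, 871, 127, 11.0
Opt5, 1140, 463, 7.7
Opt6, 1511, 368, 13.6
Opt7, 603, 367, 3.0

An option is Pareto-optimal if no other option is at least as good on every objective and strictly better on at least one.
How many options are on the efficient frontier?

3

Opt1: not dominated (best torque).
Opt2: not dominated.
Opt3: not dominated (best mass).
Opt4: dominated by Opt3 (mass 506≤871, cost 31≤127, torque 16.0≥11.0).
Opt5: dominated by Opt3 (mass 506≤1140, cost 31≤463, torque 16.0≥7.7).
Opt6: dominated by Opt3 (mass 506≤1511, cost 31≤368, torque 16.0≥13.6).
Opt7: dominated by Opt3 (mass 506≤603, cost 31≤367, torque 16.0≥3.0).
Pareto-optimal: Opt1, Opt2, Opt3 → 3.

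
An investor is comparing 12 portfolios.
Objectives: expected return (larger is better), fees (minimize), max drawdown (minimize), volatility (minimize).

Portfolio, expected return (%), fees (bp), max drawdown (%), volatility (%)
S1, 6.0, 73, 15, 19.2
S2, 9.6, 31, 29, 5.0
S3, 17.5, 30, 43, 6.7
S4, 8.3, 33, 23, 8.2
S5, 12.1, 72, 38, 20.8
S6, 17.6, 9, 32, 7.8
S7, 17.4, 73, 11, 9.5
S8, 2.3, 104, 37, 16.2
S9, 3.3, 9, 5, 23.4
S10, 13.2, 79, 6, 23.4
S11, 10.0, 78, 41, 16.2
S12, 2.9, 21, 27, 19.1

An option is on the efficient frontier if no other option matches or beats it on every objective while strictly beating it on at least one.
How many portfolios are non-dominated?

8

S1: dominated by S7 (expected return 17.4≥6.0, fees 73≤73, max drawdown 11≤15, volatility 9.5≤19.2).
S2: not dominated (best volatility).
S3: not dominated.
S4: not dominated.
S5: dominated by S6 (expected return 17.6≥12.1, fees 9≤72, max drawdown 32≤38, volatility 7.8≤20.8).
S6: not dominated (best expected return).
S7: not dominated.
S8: dominated by S2 (expected return 9.6≥2.3, fees 31≤104, max drawdown 29≤37, volatility 5.0≤16.2).
S9: not dominated (best max drawdown).
S10: not dominated.
S11: dominated by S6 (expected return 17.6≥10.0, fees 9≤78, max drawdown 32≤41, volatility 7.8≤16.2).
S12: not dominated.
Pareto-optimal: S2, S3, S4, S6, S7, S9, S10, S12 → 8.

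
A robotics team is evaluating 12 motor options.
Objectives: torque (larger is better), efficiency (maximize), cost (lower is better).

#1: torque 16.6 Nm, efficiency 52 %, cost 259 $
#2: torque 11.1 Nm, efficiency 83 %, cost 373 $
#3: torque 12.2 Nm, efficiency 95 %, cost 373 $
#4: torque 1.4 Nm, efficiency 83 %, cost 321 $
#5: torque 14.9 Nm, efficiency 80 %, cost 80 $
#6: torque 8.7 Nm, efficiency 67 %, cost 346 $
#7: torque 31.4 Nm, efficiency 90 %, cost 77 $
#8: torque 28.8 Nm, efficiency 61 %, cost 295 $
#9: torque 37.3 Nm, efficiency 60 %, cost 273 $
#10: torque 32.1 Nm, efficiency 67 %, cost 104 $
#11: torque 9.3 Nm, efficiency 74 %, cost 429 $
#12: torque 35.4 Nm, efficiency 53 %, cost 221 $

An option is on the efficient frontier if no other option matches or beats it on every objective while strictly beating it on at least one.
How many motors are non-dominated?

#1: dominated by #7 (torque 31.4≥16.6, efficiency 90≥52, cost 77≤259).
#2: dominated by #3 (torque 12.2≥11.1, efficiency 95≥83, cost 373≤373).
#3: not dominated (best efficiency).
#4: dominated by #7 (torque 31.4≥1.4, efficiency 90≥83, cost 77≤321).
#5: dominated by #7 (torque 31.4≥14.9, efficiency 90≥80, cost 77≤80).
#6: dominated by #5 (torque 14.9≥8.7, efficiency 80≥67, cost 80≤346).
#7: not dominated (best cost).
#8: dominated by #7 (torque 31.4≥28.8, efficiency 90≥61, cost 77≤295).
#9: not dominated (best torque).
#10: not dominated.
#11: dominated by #2 (torque 11.1≥9.3, efficiency 83≥74, cost 373≤429).
#12: not dominated.
Pareto-optimal: #3, #7, #9, #10, #12 → 5.

5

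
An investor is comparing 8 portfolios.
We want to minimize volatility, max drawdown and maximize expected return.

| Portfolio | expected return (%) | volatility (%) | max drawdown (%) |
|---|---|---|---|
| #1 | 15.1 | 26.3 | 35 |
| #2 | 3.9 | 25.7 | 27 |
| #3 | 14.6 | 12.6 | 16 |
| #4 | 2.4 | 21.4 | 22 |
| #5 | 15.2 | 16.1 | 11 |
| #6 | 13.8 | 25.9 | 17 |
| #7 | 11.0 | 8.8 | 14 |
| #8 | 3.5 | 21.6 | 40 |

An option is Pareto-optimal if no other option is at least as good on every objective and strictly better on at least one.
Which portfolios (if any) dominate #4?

#3, #5, #7

#3: expected return 14.6≥2.4, volatility 12.6≤21.4, max drawdown 16≤22 — dominates #4.
#5: expected return 15.2≥2.4, volatility 16.1≤21.4, max drawdown 11≤22 — dominates #4.
#7: expected return 11.0≥2.4, volatility 8.8≤21.4, max drawdown 14≤22 — dominates #4.
Others (#1, #2, #6, #8) are each worse than #4 on at least one objective.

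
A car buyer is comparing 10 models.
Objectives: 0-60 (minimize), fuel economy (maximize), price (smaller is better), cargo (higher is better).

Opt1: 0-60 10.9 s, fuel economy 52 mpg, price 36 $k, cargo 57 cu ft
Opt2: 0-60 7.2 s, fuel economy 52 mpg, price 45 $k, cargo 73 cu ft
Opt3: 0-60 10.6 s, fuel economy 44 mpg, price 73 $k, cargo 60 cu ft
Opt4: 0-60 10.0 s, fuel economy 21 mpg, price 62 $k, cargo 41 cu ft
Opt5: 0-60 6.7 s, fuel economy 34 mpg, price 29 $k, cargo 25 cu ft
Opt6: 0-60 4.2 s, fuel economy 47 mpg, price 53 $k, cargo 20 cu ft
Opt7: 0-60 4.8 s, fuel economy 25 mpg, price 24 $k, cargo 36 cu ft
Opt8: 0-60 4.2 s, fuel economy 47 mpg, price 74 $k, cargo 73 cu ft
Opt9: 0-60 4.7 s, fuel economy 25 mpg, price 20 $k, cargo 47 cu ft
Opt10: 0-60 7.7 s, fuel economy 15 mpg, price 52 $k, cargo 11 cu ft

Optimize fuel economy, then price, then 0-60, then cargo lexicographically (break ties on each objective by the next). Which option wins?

First maximize fuel economy: best is 52, kept {Opt1, Opt2}.
Then minimize price: best is 36, kept {Opt1}.

Opt1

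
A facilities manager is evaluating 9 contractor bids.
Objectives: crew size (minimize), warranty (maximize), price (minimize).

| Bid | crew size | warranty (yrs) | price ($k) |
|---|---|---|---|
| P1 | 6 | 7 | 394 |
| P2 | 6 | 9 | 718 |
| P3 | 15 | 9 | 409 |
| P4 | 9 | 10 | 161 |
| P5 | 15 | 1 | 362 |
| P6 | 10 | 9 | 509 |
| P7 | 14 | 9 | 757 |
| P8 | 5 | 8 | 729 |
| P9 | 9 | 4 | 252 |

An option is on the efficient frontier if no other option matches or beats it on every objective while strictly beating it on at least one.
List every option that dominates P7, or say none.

P2: crew size 6≤14, warranty 9≥9, price 718≤757 — dominates P7.
P4: crew size 9≤14, warranty 10≥9, price 161≤757 — dominates P7.
P6: crew size 10≤14, warranty 9≥9, price 509≤757 — dominates P7.
Others (P1, P3, P5, P8, P9) are each worse than P7 on at least one objective.

P2, P4, P6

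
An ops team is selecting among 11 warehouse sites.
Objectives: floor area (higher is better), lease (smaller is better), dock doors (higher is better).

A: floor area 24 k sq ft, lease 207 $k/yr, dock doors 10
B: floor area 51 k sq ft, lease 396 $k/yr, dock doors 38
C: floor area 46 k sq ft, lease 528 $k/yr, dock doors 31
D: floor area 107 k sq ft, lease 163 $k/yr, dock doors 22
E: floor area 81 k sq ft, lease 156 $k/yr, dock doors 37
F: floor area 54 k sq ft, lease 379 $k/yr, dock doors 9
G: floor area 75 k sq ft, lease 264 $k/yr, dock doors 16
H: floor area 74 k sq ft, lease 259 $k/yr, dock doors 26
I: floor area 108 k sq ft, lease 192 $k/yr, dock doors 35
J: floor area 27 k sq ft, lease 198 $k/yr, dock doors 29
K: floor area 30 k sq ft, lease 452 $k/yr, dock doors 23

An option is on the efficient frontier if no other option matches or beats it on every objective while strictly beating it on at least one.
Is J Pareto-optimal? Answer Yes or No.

No

E vs J: floor area 81≥27, lease 156≤198, dock doors 37≥29 — E is at least as good on every objective and strictly better on at least one, so E dominates J.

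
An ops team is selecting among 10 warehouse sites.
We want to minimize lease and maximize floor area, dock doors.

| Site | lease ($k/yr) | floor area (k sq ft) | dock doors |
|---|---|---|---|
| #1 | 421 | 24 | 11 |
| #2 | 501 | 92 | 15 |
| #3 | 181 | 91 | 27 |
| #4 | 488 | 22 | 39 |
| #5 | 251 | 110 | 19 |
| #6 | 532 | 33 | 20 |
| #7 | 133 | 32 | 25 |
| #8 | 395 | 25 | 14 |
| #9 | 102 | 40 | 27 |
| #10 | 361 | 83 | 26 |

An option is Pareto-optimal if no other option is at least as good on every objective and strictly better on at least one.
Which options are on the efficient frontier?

#3, #4, #5, #9

#1: dominated by #3 (lease 181≤421, floor area 91≥24, dock doors 27≥11).
#2: dominated by #5 (lease 251≤501, floor area 110≥92, dock doors 19≥15).
#3: not dominated.
#4: not dominated (best dock doors).
#5: not dominated (best floor area).
#6: dominated by #3 (lease 181≤532, floor area 91≥33, dock doors 27≥20).
#7: dominated by #9 (lease 102≤133, floor area 40≥32, dock doors 27≥25).
#8: dominated by #3 (lease 181≤395, floor area 91≥25, dock doors 27≥14).
#9: not dominated (best lease).
#10: dominated by #3 (lease 181≤361, floor area 91≥83, dock doors 27≥26).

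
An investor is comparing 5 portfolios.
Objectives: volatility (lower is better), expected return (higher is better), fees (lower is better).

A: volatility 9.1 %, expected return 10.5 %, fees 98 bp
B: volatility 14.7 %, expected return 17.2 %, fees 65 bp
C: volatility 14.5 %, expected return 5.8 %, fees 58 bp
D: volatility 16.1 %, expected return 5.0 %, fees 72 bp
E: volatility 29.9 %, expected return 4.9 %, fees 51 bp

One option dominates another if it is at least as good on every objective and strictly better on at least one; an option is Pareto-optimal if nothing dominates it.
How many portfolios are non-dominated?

4

A: not dominated (best volatility).
B: not dominated (best expected return).
C: not dominated.
D: dominated by B (volatility 14.7≤16.1, expected return 17.2≥5.0, fees 65≤72).
E: not dominated (best fees).
Pareto-optimal: A, B, C, E → 4.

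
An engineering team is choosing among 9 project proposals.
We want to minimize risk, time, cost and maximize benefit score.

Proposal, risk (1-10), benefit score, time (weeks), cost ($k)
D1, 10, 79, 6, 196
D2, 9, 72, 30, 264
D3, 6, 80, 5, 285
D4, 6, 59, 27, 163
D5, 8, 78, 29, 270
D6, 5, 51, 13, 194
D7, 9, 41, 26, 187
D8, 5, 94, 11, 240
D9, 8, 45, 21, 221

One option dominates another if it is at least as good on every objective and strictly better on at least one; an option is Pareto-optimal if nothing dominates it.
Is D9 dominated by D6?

Yes

D6 vs D9: risk 5≤8, benefit score 51≥45, time 13≤21, cost 194≤221 — D6 is at least as good on every objective with at least one strict improvement.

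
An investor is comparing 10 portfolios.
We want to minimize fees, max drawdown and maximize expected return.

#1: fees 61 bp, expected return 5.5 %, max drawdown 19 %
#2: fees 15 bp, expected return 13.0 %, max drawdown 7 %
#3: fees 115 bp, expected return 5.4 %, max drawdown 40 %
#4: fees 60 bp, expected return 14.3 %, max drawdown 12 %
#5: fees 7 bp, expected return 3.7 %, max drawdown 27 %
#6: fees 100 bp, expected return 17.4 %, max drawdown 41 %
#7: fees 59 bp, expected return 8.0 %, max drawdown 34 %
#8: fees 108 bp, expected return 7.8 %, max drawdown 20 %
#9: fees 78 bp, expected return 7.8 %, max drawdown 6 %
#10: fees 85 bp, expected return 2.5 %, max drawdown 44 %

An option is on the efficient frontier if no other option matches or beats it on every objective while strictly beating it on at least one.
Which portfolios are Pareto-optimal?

#2, #4, #5, #6, #9

#1: dominated by #2 (fees 15≤61, expected return 13.0≥5.5, max drawdown 7≤19).
#2: not dominated.
#3: dominated by #1 (fees 61≤115, expected return 5.5≥5.4, max drawdown 19≤40).
#4: not dominated.
#5: not dominated (best fees).
#6: not dominated (best expected return).
#7: dominated by #2 (fees 15≤59, expected return 13.0≥8.0, max drawdown 7≤34).
#8: dominated by #2 (fees 15≤108, expected return 13.0≥7.8, max drawdown 7≤20).
#9: not dominated (best max drawdown).
#10: dominated by #1 (fees 61≤85, expected return 5.5≥2.5, max drawdown 19≤44).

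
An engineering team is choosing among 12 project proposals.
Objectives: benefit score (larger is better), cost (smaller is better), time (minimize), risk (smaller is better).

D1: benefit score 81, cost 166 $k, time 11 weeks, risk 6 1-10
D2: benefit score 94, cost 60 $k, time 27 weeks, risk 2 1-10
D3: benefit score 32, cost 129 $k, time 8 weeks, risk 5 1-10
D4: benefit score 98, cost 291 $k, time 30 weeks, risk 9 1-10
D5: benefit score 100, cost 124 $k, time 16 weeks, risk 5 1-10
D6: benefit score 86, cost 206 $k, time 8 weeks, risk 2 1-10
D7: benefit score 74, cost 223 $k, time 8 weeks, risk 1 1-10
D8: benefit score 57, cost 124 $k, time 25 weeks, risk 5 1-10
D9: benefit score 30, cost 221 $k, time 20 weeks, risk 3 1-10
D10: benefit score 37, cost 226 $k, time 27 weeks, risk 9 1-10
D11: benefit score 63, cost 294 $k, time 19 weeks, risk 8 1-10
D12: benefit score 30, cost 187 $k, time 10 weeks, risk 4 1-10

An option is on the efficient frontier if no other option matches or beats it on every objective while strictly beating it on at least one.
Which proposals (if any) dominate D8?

D5: benefit score 100≥57, cost 124≤124, time 16≤25, risk 5≤5 — dominates D8.
Others (D1, D2, D3, D4, D6, D7, D9, D10, D11, D12) are each worse than D8 on at least one objective.

D5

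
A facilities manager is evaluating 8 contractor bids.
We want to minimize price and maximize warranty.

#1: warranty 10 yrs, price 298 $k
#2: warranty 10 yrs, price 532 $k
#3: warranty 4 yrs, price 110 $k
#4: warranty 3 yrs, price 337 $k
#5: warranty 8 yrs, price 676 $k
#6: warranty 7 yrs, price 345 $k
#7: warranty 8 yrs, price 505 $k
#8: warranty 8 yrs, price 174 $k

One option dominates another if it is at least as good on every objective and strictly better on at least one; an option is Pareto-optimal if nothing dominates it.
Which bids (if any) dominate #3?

none

#1: worse on price (298 vs 110).
#2: worse on price (532 vs 110).
#4: worse on warranty (3 vs 4).
#5: worse on price (676 vs 110).
#6: worse on price (345 vs 110).
#7: worse on price (505 vs 110).
#8: worse on price (174 vs 110).
No option dominates #3.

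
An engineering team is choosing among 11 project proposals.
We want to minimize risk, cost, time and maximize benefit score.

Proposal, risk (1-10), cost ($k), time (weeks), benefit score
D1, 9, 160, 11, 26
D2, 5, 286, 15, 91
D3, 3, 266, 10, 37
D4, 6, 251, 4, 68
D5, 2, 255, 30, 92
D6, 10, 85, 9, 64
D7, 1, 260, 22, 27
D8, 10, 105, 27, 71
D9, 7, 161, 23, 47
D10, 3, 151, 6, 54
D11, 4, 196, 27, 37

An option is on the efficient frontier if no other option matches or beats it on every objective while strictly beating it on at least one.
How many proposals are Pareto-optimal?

D1: dominated by D10 (risk 3≤9, cost 151≤160, time 6≤11, benefit score 54≥26).
D2: not dominated.
D3: dominated by D10 (risk 3≤3, cost 151≤266, time 6≤10, benefit score 54≥37).
D4: not dominated (best time).
D5: not dominated (best benefit score).
D6: not dominated (best cost).
D7: not dominated (best risk).
D8: not dominated.
D9: dominated by D10 (risk 3≤7, cost 151≤161, time 6≤23, benefit score 54≥47).
D10: not dominated.
D11: dominated by D10 (risk 3≤4, cost 151≤196, time 6≤27, benefit score 54≥37).
Pareto-optimal: D2, D4, D5, D6, D7, D8, D10 → 7.

7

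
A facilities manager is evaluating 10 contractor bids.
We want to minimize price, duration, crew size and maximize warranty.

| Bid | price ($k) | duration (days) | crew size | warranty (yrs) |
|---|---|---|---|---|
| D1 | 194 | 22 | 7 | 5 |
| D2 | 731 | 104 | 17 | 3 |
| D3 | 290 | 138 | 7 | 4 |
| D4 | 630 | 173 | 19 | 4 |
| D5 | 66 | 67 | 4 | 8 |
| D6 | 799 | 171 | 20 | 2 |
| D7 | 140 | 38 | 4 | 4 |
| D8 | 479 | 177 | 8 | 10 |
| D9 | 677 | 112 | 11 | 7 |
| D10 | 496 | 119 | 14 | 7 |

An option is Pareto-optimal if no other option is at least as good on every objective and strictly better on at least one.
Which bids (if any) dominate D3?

D1: price 194≤290, duration 22≤138, crew size 7≤7, warranty 5≥4 — dominates D3.
D5: price 66≤290, duration 67≤138, crew size 4≤7, warranty 8≥4 — dominates D3.
D7: price 140≤290, duration 38≤138, crew size 4≤7, warranty 4≥4 — dominates D3.
Others (D2, D4, D6, D8, D9, D10) are each worse than D3 on at least one objective.

D1, D5, D7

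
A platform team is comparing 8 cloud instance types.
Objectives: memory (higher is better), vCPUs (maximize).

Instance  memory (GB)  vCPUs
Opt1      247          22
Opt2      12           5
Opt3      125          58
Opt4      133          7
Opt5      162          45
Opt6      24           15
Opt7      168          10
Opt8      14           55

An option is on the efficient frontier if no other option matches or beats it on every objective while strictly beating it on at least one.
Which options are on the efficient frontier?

Opt1, Opt3, Opt5

Opt1: not dominated (best memory).
Opt2: dominated by Opt1 (memory 247≥12, vCPUs 22≥5).
Opt3: not dominated (best vCPUs).
Opt4: dominated by Opt1 (memory 247≥133, vCPUs 22≥7).
Opt5: not dominated.
Opt6: dominated by Opt1 (memory 247≥24, vCPUs 22≥15).
Opt7: dominated by Opt1 (memory 247≥168, vCPUs 22≥10).
Opt8: dominated by Opt3 (memory 125≥14, vCPUs 58≥55).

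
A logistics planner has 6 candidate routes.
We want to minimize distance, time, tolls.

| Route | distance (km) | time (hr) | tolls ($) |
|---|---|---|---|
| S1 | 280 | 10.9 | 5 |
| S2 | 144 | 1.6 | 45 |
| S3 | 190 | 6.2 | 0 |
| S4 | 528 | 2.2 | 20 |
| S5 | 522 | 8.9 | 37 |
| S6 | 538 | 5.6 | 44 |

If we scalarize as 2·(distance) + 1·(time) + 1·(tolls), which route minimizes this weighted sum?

S2

S1: 2·280 + 1·10.9 + 1·5 = 575.9
S2: 2·144 + 1·1.6 + 1·45 = 334.6
S3: 2·190 + 1·6.2 + 1·0 = 386.2
S4: 2·528 + 1·2.2 + 1·20 = 1078.2
S5: 2·522 + 1·8.9 + 1·37 = 1089.9
S6: 2·538 + 1·5.6 + 1·44 = 1125.6
Lowest: S2 at 334.6.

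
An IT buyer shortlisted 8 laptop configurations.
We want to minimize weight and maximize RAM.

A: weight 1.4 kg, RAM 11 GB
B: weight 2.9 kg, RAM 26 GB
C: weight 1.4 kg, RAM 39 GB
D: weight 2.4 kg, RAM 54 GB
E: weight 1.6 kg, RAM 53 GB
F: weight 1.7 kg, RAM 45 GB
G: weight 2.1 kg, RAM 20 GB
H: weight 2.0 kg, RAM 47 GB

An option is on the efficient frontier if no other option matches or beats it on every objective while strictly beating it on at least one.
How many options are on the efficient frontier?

3

A: dominated by C (weight 1.4≤1.4, RAM 39≥11).
B: dominated by C (weight 1.4≤2.9, RAM 39≥26).
C: not dominated.
D: not dominated (best RAM).
E: not dominated.
F: dominated by E (weight 1.6≤1.7, RAM 53≥45).
G: dominated by C (weight 1.4≤2.1, RAM 39≥20).
H: dominated by E (weight 1.6≤2.0, RAM 53≥47).
Pareto-optimal: C, D, E → 3.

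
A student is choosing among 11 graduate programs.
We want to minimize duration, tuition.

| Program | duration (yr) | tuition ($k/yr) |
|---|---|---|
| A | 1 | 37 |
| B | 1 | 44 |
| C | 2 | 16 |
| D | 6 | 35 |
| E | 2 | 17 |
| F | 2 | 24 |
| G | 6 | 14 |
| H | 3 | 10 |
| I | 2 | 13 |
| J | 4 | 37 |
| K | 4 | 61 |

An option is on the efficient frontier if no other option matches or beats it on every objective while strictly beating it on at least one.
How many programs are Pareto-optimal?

A: not dominated.
B: dominated by A (duration 1≤1, tuition 37≤44).
C: dominated by I (duration 2≤2, tuition 13≤16).
D: dominated by C (duration 2≤6, tuition 16≤35).
E: dominated by C (duration 2≤2, tuition 16≤17).
F: dominated by C (duration 2≤2, tuition 16≤24).
G: dominated by H (duration 3≤6, tuition 10≤14).
H: not dominated (best tuition).
I: not dominated.
J: dominated by A (duration 1≤4, tuition 37≤37).
K: dominated by A (duration 1≤4, tuition 37≤61).
Pareto-optimal: A, H, I → 3.

3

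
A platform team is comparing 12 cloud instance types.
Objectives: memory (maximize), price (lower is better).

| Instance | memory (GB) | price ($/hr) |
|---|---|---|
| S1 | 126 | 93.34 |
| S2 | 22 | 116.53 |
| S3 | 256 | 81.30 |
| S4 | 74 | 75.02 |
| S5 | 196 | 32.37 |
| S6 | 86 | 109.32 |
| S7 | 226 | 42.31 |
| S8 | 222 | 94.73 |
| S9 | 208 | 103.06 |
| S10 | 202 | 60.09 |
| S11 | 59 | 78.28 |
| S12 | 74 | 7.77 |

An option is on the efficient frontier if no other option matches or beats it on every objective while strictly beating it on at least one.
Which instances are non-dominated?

S3, S5, S7, S12

S1: dominated by S3 (memory 256≥126, price 81.30≤93.34).
S2: dominated by S1 (memory 126≥22, price 93.34≤116.53).
S3: not dominated (best memory).
S4: dominated by S5 (memory 196≥74, price 32.37≤75.02).
S5: not dominated.
S6: dominated by S1 (memory 126≥86, price 93.34≤109.32).
S7: not dominated.
S8: dominated by S3 (memory 256≥222, price 81.30≤94.73).
S9: dominated by S3 (memory 256≥208, price 81.30≤103.06).
S10: dominated by S7 (memory 226≥202, price 42.31≤60.09).
S11: dominated by S4 (memory 74≥59, price 75.02≤78.28).
S12: not dominated (best price).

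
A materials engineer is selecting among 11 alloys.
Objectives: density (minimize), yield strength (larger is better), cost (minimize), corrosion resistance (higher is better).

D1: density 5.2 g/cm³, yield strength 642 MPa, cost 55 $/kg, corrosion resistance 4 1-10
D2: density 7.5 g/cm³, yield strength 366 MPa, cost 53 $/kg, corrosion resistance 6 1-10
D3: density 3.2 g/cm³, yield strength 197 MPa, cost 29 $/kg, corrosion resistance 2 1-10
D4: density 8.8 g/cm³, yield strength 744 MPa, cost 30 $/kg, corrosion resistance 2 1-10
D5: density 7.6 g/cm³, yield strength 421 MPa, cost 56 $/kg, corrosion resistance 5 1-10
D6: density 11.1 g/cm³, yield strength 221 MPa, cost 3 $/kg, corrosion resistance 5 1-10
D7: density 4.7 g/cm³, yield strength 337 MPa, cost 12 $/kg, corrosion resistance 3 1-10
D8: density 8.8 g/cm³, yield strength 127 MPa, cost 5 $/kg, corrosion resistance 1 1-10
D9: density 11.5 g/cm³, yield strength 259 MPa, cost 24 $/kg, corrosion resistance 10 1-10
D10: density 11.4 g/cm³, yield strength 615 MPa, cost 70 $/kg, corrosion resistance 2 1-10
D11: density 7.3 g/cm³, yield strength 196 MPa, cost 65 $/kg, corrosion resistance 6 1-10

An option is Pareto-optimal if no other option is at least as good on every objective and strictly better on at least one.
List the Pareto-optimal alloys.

D1, D2, D3, D4, D5, D6, D7, D8, D9, D11

D1: not dominated.
D2: not dominated.
D3: not dominated (best density).
D4: not dominated (best yield strength).
D5: not dominated.
D6: not dominated (best cost).
D7: not dominated.
D8: not dominated.
D9: not dominated (best corrosion resistance).
D10: dominated by D1 (density 5.2≤11.4, yield strength 642≥615, cost 55≤70, corrosion resistance 4≥2).
D11: not dominated.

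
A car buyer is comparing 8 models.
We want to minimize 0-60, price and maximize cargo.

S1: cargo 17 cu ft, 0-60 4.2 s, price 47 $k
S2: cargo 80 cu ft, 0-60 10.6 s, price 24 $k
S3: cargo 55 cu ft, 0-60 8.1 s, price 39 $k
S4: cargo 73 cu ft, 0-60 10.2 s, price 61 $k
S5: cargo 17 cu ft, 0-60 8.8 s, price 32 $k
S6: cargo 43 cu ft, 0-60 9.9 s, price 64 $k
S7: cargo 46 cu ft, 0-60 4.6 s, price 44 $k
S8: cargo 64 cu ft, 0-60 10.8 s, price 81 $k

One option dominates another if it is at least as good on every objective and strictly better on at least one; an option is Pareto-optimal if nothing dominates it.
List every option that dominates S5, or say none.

S1: worse on price (47 vs 32).
S2: worse on 0-60 (10.6 vs 8.8).
S3: worse on price (39 vs 32).
S4: worse on 0-60 (10.2 vs 8.8).
S6: worse on 0-60 (9.9 vs 8.8).
S7: worse on price (44 vs 32).
S8: worse on 0-60 (10.8 vs 8.8).
No option dominates S5.

none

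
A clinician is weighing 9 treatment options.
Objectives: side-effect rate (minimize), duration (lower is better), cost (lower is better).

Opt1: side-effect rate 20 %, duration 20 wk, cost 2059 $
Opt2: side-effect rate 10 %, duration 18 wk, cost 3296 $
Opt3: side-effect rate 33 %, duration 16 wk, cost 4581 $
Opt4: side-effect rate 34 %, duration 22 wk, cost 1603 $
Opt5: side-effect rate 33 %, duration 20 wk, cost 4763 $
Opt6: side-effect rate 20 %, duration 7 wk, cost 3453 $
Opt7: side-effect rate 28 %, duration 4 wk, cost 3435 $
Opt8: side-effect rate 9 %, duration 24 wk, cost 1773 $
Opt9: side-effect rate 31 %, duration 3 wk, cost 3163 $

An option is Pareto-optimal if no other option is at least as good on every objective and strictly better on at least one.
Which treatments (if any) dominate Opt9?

none

Opt1: worse on duration (20 vs 3).
Opt2: worse on duration (18 vs 3).
Opt3: worse on side-effect rate (33 vs 31).
Opt4: worse on side-effect rate (34 vs 31).
Opt5: worse on side-effect rate (33 vs 31).
Opt6: worse on duration (7 vs 3).
Opt7: worse on duration (4 vs 3).
Opt8: worse on duration (24 vs 3).
No option dominates Opt9.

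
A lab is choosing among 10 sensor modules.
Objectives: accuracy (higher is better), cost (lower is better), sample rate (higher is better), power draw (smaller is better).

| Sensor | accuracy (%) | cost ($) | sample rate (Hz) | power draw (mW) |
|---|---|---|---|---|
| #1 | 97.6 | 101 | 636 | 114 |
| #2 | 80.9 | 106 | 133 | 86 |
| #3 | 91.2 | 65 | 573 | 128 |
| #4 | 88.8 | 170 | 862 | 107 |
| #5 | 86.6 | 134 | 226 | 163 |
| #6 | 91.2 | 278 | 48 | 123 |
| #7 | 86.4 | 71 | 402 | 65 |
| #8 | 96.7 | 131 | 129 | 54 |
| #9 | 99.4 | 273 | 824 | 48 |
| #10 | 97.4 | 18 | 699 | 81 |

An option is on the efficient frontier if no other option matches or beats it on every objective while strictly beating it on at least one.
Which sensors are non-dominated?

#1, #4, #7, #8, #9, #10

#1: not dominated.
#2: dominated by #7 (accuracy 86.4≥80.9, cost 71≤106, sample rate 402≥133, power draw 65≤86).
#3: dominated by #10 (accuracy 97.4≥91.2, cost 18≤65, sample rate 699≥573, power draw 81≤128).
#4: not dominated (best sample rate).
#5: dominated by #1 (accuracy 97.6≥86.6, cost 101≤134, sample rate 636≥226, power draw 114≤163).
#6: dominated by #1 (accuracy 97.6≥91.2, cost 101≤278, sample rate 636≥48, power draw 114≤123).
#7: not dominated.
#8: not dominated.
#9: not dominated (best accuracy).
#10: not dominated (best cost).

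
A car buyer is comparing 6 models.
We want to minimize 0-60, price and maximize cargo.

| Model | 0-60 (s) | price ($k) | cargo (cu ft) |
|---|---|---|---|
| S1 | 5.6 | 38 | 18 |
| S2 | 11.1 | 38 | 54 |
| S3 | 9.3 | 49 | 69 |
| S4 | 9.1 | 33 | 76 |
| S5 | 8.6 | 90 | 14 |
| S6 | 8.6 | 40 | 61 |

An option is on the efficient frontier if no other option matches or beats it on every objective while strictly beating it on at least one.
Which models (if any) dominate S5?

S1: 0-60 5.6≤8.6, price 38≤90, cargo 18≥14 — dominates S5.
S6: 0-60 8.6≤8.6, price 40≤90, cargo 61≥14 — dominates S5.
Others (S2, S3, S4) are each worse than S5 on at least one objective.

S1, S6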